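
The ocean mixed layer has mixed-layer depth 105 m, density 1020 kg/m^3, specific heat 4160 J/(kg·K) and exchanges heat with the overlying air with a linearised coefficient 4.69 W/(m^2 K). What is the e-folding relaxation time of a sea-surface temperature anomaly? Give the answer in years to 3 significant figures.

3.01 years

Areal heat capacity C = ρ c_p D = 1020 × 4160 × 105 = 4.46×10^8 J/(m^2 K).
Relaxation time τ = C / λ = 4.46×10^8 / 4.69 = 9.50×10^7 s.
In years: 9.50×10^7 s / (3.156×10^7 s/year) = 3.01 years.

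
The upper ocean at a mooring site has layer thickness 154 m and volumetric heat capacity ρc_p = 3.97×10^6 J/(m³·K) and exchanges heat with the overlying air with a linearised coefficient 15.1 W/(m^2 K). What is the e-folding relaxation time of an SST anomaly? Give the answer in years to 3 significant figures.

1.28 years

Areal heat capacity C = ρc_p × D = 3.97×10^6 × 154 = 6.11×10^8 J m⁻² K⁻¹.
Relaxation time τ = C / λ = 6.11×10^8 / 15.1 = 4.05×10^7 s.
In years: 4.05×10^7 s / (3.156×10^7 s/year) = 1.28 years.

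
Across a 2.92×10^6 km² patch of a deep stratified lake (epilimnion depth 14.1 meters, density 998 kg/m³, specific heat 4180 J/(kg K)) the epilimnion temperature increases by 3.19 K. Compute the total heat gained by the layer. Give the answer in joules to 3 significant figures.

Areal heat capacity C = ρ c_p D = 998 × 4180 × 14.1 = 5.88×10^7 J m⁻² K⁻¹.
Heat per unit area: q = C ΔT = 5.88×10^7 × 3.19 = 1.88×10^8 J/m².
Total heat: Q = q × A = 1.88×10^8 × (2.92×10^6 × 10⁶ m²) = 5.48×10^20 J.

5.48×10^20 J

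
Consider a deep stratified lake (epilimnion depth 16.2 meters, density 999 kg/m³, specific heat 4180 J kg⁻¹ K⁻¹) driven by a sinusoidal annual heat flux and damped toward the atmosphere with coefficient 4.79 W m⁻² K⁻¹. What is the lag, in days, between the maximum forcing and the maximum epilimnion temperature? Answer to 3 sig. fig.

Areal heat capacity C = ρ c_p D = 999 × 4180 × 16.2 = 6.76×10^7 J m⁻² K⁻¹.
ω = 2π / 3.15×10^7 s = 1.99×10^-7 s⁻¹.
Phase lag φ = arctan(Cω/λ) = arctan(13.5/4.79) = 1.23 rad.
Time lag = φ / ω = 1.23 / 1.99×10^-7 = 6.17×10^6 s = 71.4 days.

71.4 days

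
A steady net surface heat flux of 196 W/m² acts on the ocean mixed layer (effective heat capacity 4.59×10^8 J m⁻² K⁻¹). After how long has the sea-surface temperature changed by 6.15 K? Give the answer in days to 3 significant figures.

Areal heat capacity C = 4.59×10^8 J m⁻² K⁻¹ (given).
Time required: Δt = C ΔT / F = 4.59×10^8 × 6.15 / 196 = 1.44×10^7 s.
In days: 1.44×10^7 s / (86400 s/day) = 167 days.

167 days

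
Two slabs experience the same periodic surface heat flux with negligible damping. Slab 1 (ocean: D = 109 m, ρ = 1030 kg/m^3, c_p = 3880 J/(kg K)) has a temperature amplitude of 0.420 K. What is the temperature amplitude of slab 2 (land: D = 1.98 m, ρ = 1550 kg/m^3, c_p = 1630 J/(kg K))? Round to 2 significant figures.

37 K

C_ocean = 4.36×10^8 J/(m²·K); C_land = 5.00×10^6 J/(m²·K).
A ∝ 1/C ⇒ A_land = A_ocean × C_ocean/C_land = 0.420 × 87.1 = 36.6 K.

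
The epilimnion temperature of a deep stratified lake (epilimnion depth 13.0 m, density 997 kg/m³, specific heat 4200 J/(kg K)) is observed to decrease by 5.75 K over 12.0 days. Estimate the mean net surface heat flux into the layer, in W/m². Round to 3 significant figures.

-302

Areal heat capacity C = ρ c_p D = 997 × 4200 × 13.0 = 5.44×10^7 J/(m²·K).
Required heat per unit area: Q = C ΔT = 5.44×10^7 × -5.75 = -3.13×10^8 J/m².
Flux F = Q / Δt = -3.13×10^8 / 1.04×10^6 s = -302 W/m².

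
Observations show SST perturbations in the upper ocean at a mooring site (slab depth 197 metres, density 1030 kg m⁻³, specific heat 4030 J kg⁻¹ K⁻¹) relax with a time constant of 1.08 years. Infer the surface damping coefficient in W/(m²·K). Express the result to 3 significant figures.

Areal heat capacity C = ρ c_p D = 1030 × 4030 × 197 = 8.18×10^8 J m⁻² K⁻¹.
τ = 1.08 years = 3.41×10^7 s.
λ = C / τ = 8.18×10^8 / 3.41×10^7 = 24.0 W/(m²·K).

24.0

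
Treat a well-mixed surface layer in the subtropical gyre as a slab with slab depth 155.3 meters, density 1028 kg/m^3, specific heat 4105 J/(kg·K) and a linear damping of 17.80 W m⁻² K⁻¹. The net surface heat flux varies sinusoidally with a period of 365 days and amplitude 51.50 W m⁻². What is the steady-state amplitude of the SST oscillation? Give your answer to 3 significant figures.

0.391 K

Areal heat capacity C = ρ c_p D = 1028 × 4105 × 155.3 = 6.55×10^8 J m⁻² K⁻¹.
Angular frequency ω = 2π / T = 2π / 3.15×10^7 s = 1.99×10^-7 s⁻¹.
√((Cω)² + λ²) = √((131)² + 17.80²) = 132 W/(m²·K).
Amplitude A = F₀ / √((Cω)²+λ²) = 51.50 / 132 = 0.391 K.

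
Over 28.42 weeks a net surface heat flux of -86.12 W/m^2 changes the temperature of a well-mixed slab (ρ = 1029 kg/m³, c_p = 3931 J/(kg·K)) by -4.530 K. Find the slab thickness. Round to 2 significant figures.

Heat input Q = F Δt = -86.12 × 1.72×10^7 s = -1.48×10^9 J/m².
Required areal heat capacity C = Q / ΔT = 3.27×10^8 J/(m²·K).
Depth D = C / (ρ c_p) = 3.27×10^8 / (1029 × 3931) = 80.8 m.

81 m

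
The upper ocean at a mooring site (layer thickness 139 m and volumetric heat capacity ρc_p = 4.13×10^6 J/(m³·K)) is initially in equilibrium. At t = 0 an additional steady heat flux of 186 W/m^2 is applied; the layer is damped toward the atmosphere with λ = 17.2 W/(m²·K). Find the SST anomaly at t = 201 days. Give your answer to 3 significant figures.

Areal heat capacity C = ρc_p × D = 4.13×10^6 × 139 = 5.74×10^8 J/(m^2 K).
τ = C / λ = 5.74×10^8 / 17.2 = 3.34×10^7 s.
Equilibrium anomaly ΔT_eq = F / λ = 186 / 17.2 = 10.8 K.
t = 201 days = 1.74×10^7 s, so t/τ = 0.520.
ΔT(t) = ΔT_eq (1 − e^(−t/τ)) = 10.8 × (1 − e^−0.520) = 4.39 K.

4.39 K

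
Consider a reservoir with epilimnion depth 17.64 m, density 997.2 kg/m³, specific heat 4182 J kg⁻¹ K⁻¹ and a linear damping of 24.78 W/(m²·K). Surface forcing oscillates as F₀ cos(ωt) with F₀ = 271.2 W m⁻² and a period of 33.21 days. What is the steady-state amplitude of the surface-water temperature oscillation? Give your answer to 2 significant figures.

1.7 K

Areal heat capacity C = ρ c_p D = 997.2 × 4182 × 17.64 = 7.36×10^7 J/(m^2 K).
Angular frequency ω = 2π / T = 2π / 2.87×10^6 s = 2.19×10^-6 s⁻¹.
√((Cω)² + λ²) = √((161)² + 24.78²) = 163 W/(m²·K).
Amplitude A = F₀ / √((Cω)²+λ²) = 271.2 / 163 = 1.66 K.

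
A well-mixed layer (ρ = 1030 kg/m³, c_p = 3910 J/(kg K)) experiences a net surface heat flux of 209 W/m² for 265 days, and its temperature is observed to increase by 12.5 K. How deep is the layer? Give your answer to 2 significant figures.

95 m

Heat input Q = F Δt = 209 × 2.29×10^7 s = 4.79×10^9 J/m².
Required areal heat capacity C = Q / ΔT = 3.83×10^8 J/(m²·K).
Depth D = C / (ρ c_p) = 3.83×10^8 / (1030 × 3910) = 95.1 m.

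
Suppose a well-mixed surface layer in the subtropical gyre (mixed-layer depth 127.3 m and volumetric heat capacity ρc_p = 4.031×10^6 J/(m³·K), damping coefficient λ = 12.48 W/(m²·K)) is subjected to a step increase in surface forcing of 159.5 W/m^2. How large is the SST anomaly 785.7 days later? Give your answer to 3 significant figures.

Areal heat capacity C = ρc_p × D = 4.031×10^6 × 127.3 = 5.13×10^8 J/(m²·K).
τ = C / λ = 5.13×10^8 / 12.48 = 4.11×10^7 s.
Equilibrium anomaly ΔT_eq = F / λ = 159.5 / 12.48 = 12.8 K.
t = 785.7 days = 6.79×10^7 s, so t/τ = 1.65.
ΔT(t) = ΔT_eq (1 − e^(−t/τ)) = 12.8 × (1 − e^−1.65) = 10.3 K.

10.3 K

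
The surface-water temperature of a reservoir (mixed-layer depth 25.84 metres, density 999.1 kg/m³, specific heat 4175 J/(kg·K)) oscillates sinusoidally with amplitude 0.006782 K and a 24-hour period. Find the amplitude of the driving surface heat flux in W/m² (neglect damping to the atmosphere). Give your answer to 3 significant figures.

53.2

Areal heat capacity C = ρ c_p D = 999.1 × 4175 × 25.84 = 1.08×10^8 J/(m^2 K).
ω = 2π / 86400 s = 7.27×10^-5 s⁻¹.
Cω = 1.08×10^8 × 7.27×10^-5 = 7840 W/(m²·K).
F₀ = A × Cω = 0.006782 × 7840 = 53.2 W/m².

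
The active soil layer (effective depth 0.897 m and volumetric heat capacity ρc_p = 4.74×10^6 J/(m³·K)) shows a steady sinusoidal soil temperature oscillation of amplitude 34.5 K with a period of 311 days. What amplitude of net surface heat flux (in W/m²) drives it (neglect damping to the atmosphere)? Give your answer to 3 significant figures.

34.3

Areal heat capacity C = ρc_p × D = 4.74×10^6 × 0.897 = 4.25×10^6 J/(m²·K).
ω = 2π / 2.69×10^7 s = 2.34×10^-7 s⁻¹.
Cω = 4.25×10^6 × 2.34×10^-7 = 0.994 W/(m²·K).
F₀ = A × Cω = 34.5 × 0.994 = 34.3 W/m².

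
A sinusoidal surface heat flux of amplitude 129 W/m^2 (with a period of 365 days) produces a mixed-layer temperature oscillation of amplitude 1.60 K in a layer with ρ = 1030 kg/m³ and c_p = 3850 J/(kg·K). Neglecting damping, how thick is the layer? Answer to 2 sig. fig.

100 m

ω = 2π / 3.15×10^7 s = 1.99×10^-7 s⁻¹.
Required C = F₀ / (A ω) = 129 / (1.60 × 1.99×10^-7) = 4.05×10^8 J/(m²·K).
D = C / (ρ c_p) = 4.05×10^8 / (1030 × 3850) = 102 m.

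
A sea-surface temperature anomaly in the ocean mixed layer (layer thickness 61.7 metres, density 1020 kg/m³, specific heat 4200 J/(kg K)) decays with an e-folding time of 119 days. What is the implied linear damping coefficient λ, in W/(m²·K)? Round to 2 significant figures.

Areal heat capacity C = ρ c_p D = 1020 × 4200 × 61.7 = 2.64×10^8 J/(m²·K).
τ = 119 days = 1.03×10^7 s.
λ = C / τ = 2.64×10^8 / 1.03×10^7 = 25.7 W/(m²·K).

26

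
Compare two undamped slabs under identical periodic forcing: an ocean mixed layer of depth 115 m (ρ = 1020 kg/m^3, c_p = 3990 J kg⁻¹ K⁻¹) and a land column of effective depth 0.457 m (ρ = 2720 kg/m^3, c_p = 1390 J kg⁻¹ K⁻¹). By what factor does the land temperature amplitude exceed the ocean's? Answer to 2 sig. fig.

C_ocean = 1020 × 3990 × 115 = 4.68×10^8 J/(m²·K).
C_land = 2720 × 1390 × 0.457 = 1.73×10^6 J/(m²·K).
Undamped amplitude ∝ 1/C, so A_land/A_ocean = C_ocean/C_land = 271.

270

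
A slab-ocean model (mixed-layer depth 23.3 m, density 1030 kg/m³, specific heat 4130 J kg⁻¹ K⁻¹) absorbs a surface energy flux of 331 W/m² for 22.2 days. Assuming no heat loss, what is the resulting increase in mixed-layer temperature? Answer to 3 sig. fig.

6.41 K

Areal heat capacity C = ρ c_p D = 1030 × 4130 × 23.3 = 9.91×10^7 J m⁻² K⁻¹.
Net heat input Q = F Δt = 331 × (22.2 days × 86400 s/day) = 6.35×10^8 J/m².
ΔT = Q / C = 6.35×10^8 / 9.91×10^7 = 6.41 K.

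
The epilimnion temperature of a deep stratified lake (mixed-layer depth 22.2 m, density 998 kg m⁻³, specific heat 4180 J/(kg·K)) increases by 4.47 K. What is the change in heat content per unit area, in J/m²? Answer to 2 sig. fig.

4.1×10^8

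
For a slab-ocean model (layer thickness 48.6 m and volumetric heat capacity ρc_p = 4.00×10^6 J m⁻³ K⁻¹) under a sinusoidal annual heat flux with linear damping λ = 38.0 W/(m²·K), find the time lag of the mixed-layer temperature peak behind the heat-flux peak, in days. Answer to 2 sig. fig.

Areal heat capacity C = ρc_p × D = 4.00×10^6 × 48.6 = 1.94×10^8 J/(m²·K).
ω = 2π / 3.15×10^7 s = 1.99×10^-7 s⁻¹.
Phase lag φ = arctan(Cω/λ) = arctan(38.7/38.0) = 0.795 rad.
Time lag = φ / ω = 0.795 / 1.99×10^-7 = 3.99×10^6 s = 46.2 days.

46 days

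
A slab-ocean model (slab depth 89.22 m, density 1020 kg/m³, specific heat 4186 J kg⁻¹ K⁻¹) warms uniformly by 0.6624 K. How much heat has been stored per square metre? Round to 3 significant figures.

Areal heat capacity C = ρ c_p D = 1020 × 4186 × 89.22 = 3.81×10^8 J/(m²·K).
ΔQ = C ΔT = 3.81×10^8 × 0.6624 = 2.52×10^8 J/m².

2.52×10^8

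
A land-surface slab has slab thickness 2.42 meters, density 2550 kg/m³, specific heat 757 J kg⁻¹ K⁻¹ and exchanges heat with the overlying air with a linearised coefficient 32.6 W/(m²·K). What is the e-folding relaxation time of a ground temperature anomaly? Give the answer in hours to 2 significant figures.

Areal heat capacity C = ρ c_p D = 2550 × 757 × 2.42 = 4.67×10^6 J m⁻² K⁻¹.
Relaxation time τ = C / λ = 4.67×10^6 / 32.6 = 1.43×10^5 s.
In hours: 1.43×10^5 s / (3600 s/hour) = 39.8 hours.

40 hours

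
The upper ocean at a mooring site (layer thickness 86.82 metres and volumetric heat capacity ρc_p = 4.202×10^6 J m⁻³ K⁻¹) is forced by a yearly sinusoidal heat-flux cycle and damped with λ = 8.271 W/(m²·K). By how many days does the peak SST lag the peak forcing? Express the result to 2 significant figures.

Areal heat capacity C = ρc_p × D = 4.202×10^6 × 86.82 = 3.65×10^8 J/(m^2 K).
ω = 2π / 3.15×10^7 s = 1.99×10^-7 s⁻¹.
Phase lag φ = arctan(Cω/λ) = arctan(72.7/8.271) = 1.46 rad.
Time lag = φ / ω = 1.46 / 1.99×10^-7 = 7.32×10^6 s = 84.7 days.

85 days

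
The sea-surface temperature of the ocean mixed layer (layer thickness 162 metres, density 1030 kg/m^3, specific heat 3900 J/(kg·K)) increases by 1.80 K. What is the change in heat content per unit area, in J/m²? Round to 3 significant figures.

Areal heat capacity C = ρ c_p D = 1030 × 3900 × 162 = 6.51×10^8 J/(m²·K).
ΔQ = C ΔT = 6.51×10^8 × 1.80 = 1.17×10^9 J/m².

1.17×10^9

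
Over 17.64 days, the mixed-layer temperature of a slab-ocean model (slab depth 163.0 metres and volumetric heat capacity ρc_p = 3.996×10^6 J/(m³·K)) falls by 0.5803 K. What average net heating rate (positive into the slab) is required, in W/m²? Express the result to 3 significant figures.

-248

Areal heat capacity C = ρc_p × D = 3.996×10^6 × 163.0 = 6.51×10^8 J/(m²·K).
Required heat per unit area: Q = C ΔT = 6.51×10^8 × -0.5803 = -3.78×10^8 J/m².
Flux F = Q / Δt = -3.78×10^8 / 1.52×10^6 s = -248 W/m².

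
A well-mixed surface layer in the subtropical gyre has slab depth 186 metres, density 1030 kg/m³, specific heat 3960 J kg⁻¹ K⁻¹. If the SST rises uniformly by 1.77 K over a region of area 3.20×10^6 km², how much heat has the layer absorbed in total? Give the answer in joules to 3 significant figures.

4.30×10^21 J

Areal heat capacity C = ρ c_p D = 1030 × 3960 × 186 = 7.59×10^8 J/(m^2 K).
Heat per unit area: q = C ΔT = 7.59×10^8 × 1.77 = 1.34×10^9 J/m².
Total heat: Q = q × A = 1.34×10^9 × (3.20×10^6 × 10⁶ m²) = 4.30×10^21 J.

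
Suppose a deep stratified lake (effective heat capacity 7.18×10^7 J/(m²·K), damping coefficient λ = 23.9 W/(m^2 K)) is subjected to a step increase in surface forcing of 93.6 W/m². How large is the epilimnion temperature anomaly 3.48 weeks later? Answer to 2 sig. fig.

2.0 K

Areal heat capacity C = 7.18×10^7 J/(m²·K) (given).
τ = C / λ = 7.18×10^7 / 23.9 = 3.00×10^6 s.
Equilibrium anomaly ΔT_eq = F / λ = 93.6 / 23.9 = 3.92 K.
t = 3.48 weeks = 2.10×10^6 s, so t/τ = 0.701.
ΔT(t) = ΔT_eq (1 − e^(−t/τ)) = 3.92 × (1 − e^−0.701) = 1.97 K.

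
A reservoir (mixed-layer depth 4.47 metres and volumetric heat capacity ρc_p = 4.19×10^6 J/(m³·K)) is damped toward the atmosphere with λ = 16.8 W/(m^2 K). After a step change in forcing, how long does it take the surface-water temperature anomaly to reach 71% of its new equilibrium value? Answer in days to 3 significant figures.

16.0 days

Areal heat capacity C = ρc_p × D = 4.19×10^6 × 4.47 = 1.87×10^7 J/(m^2 K).
τ = C / λ = 1.87×10^7 / 16.8 = 1.11×10^6 s.
Fraction reached: 1 − e^(−t/τ) = 0.71 ⇒ t = −τ ln(1 − 0.71) = τ × 1.24.
t = 1.38×10^6 s = 16.0 days.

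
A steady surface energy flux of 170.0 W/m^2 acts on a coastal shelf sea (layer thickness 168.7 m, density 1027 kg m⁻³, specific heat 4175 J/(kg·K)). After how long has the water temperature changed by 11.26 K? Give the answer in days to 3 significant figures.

Areal heat capacity C = ρ c_p D = 1027 × 4175 × 168.7 = 7.23×10^8 J m⁻² K⁻¹.
Time required: Δt = C ΔT / F = 7.23×10^8 × 11.26 / 170.0 = 4.79×10^7 s.
In days: 4.79×10^7 s / (86400 s/day) = 555 days.

555 days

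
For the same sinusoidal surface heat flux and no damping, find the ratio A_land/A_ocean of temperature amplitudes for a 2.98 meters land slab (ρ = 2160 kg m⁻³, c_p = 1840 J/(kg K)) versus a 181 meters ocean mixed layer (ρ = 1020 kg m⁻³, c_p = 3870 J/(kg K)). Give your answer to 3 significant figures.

C_ocean = 1020 × 3870 × 181 = 7.14×10^8 J/(m²·K).
C_land = 2160 × 1840 × 2.98 = 1.18×10^7 J/(m²·K).
Undamped amplitude ∝ 1/C, so A_land/A_ocean = C_ocean/C_land = 60.3.

60.3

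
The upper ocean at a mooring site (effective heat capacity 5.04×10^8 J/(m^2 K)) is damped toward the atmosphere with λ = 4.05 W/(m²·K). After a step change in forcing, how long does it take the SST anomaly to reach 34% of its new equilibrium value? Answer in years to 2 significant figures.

1.6 years

Areal heat capacity C = 5.04×10^8 J/(m^2 K) (given).
τ = C / λ = 5.04×10^8 / 4.05 = 1.24×10^8 s.
Fraction reached: 1 − e^(−t/τ) = 0.34 ⇒ t = −τ ln(1 − 0.34) = τ × 0.416.
t = 5.17×10^7 s = 1.64 years.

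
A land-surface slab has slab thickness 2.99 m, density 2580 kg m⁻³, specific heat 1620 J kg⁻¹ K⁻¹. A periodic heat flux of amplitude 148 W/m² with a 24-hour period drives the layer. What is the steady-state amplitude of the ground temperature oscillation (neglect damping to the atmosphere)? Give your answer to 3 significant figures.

0.163 K

Areal heat capacity C = ρ c_p D = 2580 × 1620 × 2.99 = 1.25×10^7 J/(m^2 K).
Angular frequency ω = 2π / T = 2π / 86400 s = 7.27×10^-5 s⁻¹.
Cω = 1.25×10^7 × 7.27×10^-5 = 909 W/(m²·K).
Amplitude A = F₀ / (Cω) = 148 / 909 = 0.163 K.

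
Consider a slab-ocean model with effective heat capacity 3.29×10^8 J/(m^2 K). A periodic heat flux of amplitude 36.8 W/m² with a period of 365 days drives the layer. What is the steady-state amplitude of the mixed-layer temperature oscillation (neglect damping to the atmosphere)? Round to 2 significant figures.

Areal heat capacity C = 3.29×10^8 J/(m^2 K) (given).
Angular frequency ω = 2π / T = 2π / 3.15×10^7 s = 1.99×10^-7 s⁻¹.
Cω = 3.29×10^8 × 1.99×10^-7 = 65.5 W/(m²·K).
Amplitude A = F₀ / (Cω) = 36.8 / 65.5 = 0.561 K.

0.56 K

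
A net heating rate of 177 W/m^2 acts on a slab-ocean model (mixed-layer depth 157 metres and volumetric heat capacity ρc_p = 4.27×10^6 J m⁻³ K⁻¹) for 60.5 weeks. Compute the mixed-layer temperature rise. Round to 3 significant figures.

Areal heat capacity C = ρc_p × D = 4.27×10^6 × 157 = 6.70×10^8 J m⁻² K⁻¹.
Net heat input Q = F Δt = 177 × (60.5 weeks × 6.048×10^5 s/week) = 6.48×10^9 J/m².
ΔT = Q / C = 6.48×10^9 / 6.70×10^8 = 9.66 K.

9.66 K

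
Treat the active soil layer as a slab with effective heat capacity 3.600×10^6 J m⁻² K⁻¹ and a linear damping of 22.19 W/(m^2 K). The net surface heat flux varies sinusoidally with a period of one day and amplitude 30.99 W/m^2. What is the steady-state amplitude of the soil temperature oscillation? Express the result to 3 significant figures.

0.118 K

Areal heat capacity C = 3.600×10^6 J m⁻² K⁻¹ (given).
Angular frequency ω = 2π / T = 2π / 86400 s = 7.27×10^-5 s⁻¹.
√((Cω)² + λ²) = √((262)² + 22.19²) = 263 W/(m²·K).
Amplitude A = F₀ / √((Cω)²+λ²) = 30.99 / 263 = 0.118 K.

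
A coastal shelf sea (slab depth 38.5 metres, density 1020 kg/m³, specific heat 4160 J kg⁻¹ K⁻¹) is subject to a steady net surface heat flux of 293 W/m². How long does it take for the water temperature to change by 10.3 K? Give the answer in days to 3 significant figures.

Areal heat capacity C = ρ c_p D = 1020 × 4160 × 38.5 = 1.63×10^8 J/(m^2 K).
Time required: Δt = C ΔT / F = 1.63×10^8 × 10.3 / 293 = 5.74×10^6 s.
In days: 5.74×10^6 s / (86400 s/day) = 66.5 days.

66.5 days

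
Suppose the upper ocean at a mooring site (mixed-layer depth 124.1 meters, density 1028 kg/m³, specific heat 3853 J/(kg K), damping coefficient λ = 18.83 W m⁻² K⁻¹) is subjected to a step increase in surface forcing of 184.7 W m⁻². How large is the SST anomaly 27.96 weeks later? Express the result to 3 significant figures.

4.68 K

Areal heat capacity C = ρ c_p D = 1028 × 3853 × 124.1 = 4.92×10^8 J m⁻² K⁻¹.
τ = C / λ = 4.92×10^8 / 18.83 = 2.61×10^7 s.
Equilibrium anomaly ΔT_eq = F / λ = 184.7 / 18.83 = 9.81 K.
t = 27.96 weeks = 1.69×10^7 s, so t/τ = 0.648.
ΔT(t) = ΔT_eq (1 − e^(−t/τ)) = 9.81 × (1 − e^−0.648) = 4.68 K.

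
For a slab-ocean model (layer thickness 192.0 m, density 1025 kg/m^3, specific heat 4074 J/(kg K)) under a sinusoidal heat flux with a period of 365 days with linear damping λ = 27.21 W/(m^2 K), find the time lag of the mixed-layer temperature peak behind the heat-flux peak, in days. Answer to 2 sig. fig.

81 days

Areal heat capacity C = ρ c_p D = 1025 × 4074 × 192.0 = 8.02×10^8 J/(m^2 K).
ω = 2π / 3.15×10^7 s = 1.99×10^-7 s⁻¹.
Phase lag φ = arctan(Cω/λ) = arctan(160/27.21) = 1.40 rad.
Time lag = φ / ω = 1.40 / 1.99×10^-7 = 7.04×10^6 s = 81.4 days.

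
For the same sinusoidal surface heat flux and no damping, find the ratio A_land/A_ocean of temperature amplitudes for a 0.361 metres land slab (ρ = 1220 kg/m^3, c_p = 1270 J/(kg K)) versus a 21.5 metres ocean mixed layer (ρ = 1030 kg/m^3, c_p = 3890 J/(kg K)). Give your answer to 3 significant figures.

C_ocean = 1030 × 3890 × 21.5 = 8.61×10^7 J/(m²·K).
C_land = 1220 × 1270 × 0.361 = 5.59×10^5 J/(m²·K).
Undamped amplitude ∝ 1/C, so A_land/A_ocean = C_ocean/C_land = 154.

154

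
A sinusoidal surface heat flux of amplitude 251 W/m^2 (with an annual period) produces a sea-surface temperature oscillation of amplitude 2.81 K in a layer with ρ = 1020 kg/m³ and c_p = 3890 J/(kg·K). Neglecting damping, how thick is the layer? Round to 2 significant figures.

ω = 2π / 3.15×10^7 s = 1.99×10^-7 s⁻¹.
Required C = F₀ / (A ω) = 251 / (2.81 × 1.99×10^-7) = 4.48×10^8 J/(m²·K).
D = C / (ρ c_p) = 4.48×10^8 / (1020 × 3890) = 113 m.

110 m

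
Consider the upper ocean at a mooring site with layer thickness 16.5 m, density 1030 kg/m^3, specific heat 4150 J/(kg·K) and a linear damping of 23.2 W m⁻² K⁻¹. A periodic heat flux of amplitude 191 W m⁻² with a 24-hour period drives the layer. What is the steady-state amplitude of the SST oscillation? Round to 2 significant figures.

0.037 K

Areal heat capacity C = ρ c_p D = 1030 × 4150 × 16.5 = 7.05×10^7 J/(m^2 K).
Angular frequency ω = 2π / T = 2π / 86400 s = 7.27×10^-5 s⁻¹.
√((Cω)² + λ²) = √((5130)² + 23.2²) = 5130 W/(m²·K).
Amplitude A = F₀ / √((Cω)²+λ²) = 191 / 5130 = 0.0372 K.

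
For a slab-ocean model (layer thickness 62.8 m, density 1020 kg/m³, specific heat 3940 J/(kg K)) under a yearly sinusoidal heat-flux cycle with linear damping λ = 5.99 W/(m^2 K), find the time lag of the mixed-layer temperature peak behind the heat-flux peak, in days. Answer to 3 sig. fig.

84.4 days

Areal heat capacity C = ρ c_p D = 1020 × 3940 × 62.8 = 2.52×10^8 J/(m²·K).
ω = 2π / 3.15×10^7 s = 1.99×10^-7 s⁻¹.
Phase lag φ = arctan(Cω/λ) = arctan(50.3/5.99) = 1.45 rad.
Time lag = φ / ω = 1.45 / 1.99×10^-7 = 7.29×10^6 s = 84.4 days.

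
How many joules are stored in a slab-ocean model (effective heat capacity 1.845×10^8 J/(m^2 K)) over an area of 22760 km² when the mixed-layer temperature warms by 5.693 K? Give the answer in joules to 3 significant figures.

Areal heat capacity C = 1.845×10^8 J/(m^2 K) (given).
Heat per unit area: q = C ΔT = 1.84×10^8 × 5.693 = 1.05×10^9 J/m².
Total heat: Q = q × A = 1.05×10^9 × (22760 × 10⁶ m²) = 2.39×10^19 J.

2.39×10^19 J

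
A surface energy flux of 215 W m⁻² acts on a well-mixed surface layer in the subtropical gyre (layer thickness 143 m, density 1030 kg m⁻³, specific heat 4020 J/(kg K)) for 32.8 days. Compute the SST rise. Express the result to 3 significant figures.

Areal heat capacity C = ρ c_p D = 1030 × 4020 × 143 = 5.92×10^8 J/(m^2 K).
Net heat input Q = F Δt = 215 × (32.8 days × 86400 s/day) = 6.09×10^8 J/m².
ΔT = Q / C = 6.09×10^8 / 5.92×10^8 = 1.03 K.

1.03 K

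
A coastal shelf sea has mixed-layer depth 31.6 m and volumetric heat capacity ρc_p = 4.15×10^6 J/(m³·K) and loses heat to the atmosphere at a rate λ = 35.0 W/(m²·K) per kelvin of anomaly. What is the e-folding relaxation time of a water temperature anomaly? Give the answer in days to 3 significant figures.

43.4 days

Areal heat capacity C = ρc_p × D = 4.15×10^6 × 31.6 = 1.31×10^8 J/(m^2 K).
Relaxation time τ = C / λ = 1.31×10^8 / 35.0 = 3.75×10^6 s.
In days: 3.75×10^6 s / (86400 s/day) = 43.4 days.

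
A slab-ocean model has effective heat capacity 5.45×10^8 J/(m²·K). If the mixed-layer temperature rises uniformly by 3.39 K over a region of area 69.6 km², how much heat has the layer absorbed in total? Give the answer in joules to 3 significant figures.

1.29×10^17 J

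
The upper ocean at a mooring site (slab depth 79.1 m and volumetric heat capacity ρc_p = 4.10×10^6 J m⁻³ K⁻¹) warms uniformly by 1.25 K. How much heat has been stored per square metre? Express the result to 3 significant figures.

4.05×10^8

Areal heat capacity C = ρc_p × D = 4.10×10^6 × 79.1 = 3.24×10^8 J/(m²·K).
ΔQ = C ΔT = 3.24×10^8 × 1.25 = 4.05×10^8 J/m².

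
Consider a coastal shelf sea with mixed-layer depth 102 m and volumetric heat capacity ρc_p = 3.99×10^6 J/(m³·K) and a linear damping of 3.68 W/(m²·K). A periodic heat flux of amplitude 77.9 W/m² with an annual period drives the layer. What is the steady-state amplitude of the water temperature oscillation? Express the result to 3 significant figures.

Areal heat capacity C = ρc_p × D = 3.99×10^6 × 102 = 4.07×10^8 J/(m²·K).
Angular frequency ω = 2π / T = 2π / 3.15×10^7 s = 1.99×10^-7 s⁻¹.
√((Cω)² + λ²) = √((81.1)² + 3.68²) = 81.2 W/(m²·K).
Amplitude A = F₀ / √((Cω)²+λ²) = 77.9 / 81.2 = 0.960 K.

0.960 K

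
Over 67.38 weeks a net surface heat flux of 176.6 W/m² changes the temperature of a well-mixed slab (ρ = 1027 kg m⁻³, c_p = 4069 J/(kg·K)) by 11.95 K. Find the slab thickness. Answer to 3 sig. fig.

144 m

Heat input Q = F Δt = 176.6 × 4.08×10^7 s = 7.20×10^9 J/m².
Required areal heat capacity C = Q / ΔT = 6.02×10^8 J/(m²·K).
Depth D = C / (ρ c_p) = 6.02×10^8 / (1027 × 4069) = 144 m.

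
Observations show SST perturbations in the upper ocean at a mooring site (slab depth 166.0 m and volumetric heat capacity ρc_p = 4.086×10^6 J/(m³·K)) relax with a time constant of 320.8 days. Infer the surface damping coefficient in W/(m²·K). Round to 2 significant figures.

Areal heat capacity C = ρc_p × D = 4.086×10^6 × 166.0 = 6.78×10^8 J m⁻² K⁻¹.
τ = 320.8 days = 2.77×10^7 s.
λ = C / τ = 6.78×10^8 / 2.77×10^7 = 24.5 W/(m²·K).

24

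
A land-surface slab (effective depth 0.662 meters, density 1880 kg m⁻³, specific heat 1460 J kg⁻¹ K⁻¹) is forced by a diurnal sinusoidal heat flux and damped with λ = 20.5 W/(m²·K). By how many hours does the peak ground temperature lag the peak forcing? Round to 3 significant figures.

5.41 hours

Areal heat capacity C = ρ c_p D = 1880 × 1460 × 0.662 = 1.82×10^6 J/(m²·K).
ω = 2π / 86400 s = 7.27×10^-5 s⁻¹.
Phase lag φ = arctan(Cω/λ) = arctan(132/20.5) = 1.42 rad.
Time lag = φ / ω = 1.42 / 7.27×10^-5 = 19500 s = 5.41 hours.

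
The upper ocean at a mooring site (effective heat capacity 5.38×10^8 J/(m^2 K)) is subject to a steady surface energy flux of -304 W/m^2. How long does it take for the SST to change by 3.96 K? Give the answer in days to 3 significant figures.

81.1 days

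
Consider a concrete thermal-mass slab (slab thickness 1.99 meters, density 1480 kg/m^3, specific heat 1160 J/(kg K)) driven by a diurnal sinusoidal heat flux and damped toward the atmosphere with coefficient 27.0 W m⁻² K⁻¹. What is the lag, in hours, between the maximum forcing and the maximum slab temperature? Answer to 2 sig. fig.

Areal heat capacity C = ρ c_p D = 1480 × 1160 × 1.99 = 3.42×10^6 J/(m^2 K).
ω = 2π / 86400 s = 7.27×10^-5 s⁻¹.
Phase lag φ = arctan(Cω/λ) = arctan(248/27.0) = 1.46 rad.
Time lag = φ / ω = 1.46 / 7.27×10^-5 = 20100 s = 5.59 hours.

5.6 hours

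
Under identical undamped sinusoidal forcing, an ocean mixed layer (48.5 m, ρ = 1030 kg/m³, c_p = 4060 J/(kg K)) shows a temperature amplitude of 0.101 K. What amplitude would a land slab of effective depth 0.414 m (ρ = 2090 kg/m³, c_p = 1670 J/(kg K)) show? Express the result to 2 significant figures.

C_ocean = 2.03×10^8 J/(m²·K); C_land = 1.44×10^6 J/(m²·K).
A ∝ 1/C ⇒ A_land = A_ocean × C_ocean/C_land = 0.101 × 140 = 14.2 K.

14 K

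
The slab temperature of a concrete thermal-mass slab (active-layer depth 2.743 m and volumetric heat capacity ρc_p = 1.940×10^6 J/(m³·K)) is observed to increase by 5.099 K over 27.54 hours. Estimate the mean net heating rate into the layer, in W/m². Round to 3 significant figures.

274

Areal heat capacity C = ρc_p × D = 1.940×10^6 × 2.743 = 5.32×10^6 J m⁻² K⁻¹.
Required heat per unit area: Q = C ΔT = 5.32×10^6 × 5.099 = 2.71×10^7 J/m².
Flux F = Q / Δt = 2.71×10^7 / 99100 s = 274 W/m².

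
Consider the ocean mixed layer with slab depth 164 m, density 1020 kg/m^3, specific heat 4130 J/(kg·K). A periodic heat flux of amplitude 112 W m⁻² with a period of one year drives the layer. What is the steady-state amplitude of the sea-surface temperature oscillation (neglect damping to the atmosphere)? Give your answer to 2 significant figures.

Areal heat capacity C = ρ c_p D = 1020 × 4130 × 164 = 6.91×10^8 J/(m²·K).
Angular frequency ω = 2π / T = 2π / 3.15×10^7 s = 1.99×10^-7 s⁻¹.
Cω = 6.91×10^8 × 1.99×10^-7 = 138 W/(m²·K).
Amplitude A = F₀ / (Cω) = 112 / 138 = 0.814 K.

0.81 K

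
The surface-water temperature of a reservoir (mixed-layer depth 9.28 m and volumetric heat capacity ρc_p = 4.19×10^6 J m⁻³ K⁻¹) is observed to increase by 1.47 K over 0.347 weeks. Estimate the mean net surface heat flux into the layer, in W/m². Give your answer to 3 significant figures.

272

Areal heat capacity C = ρc_p × D = 4.19×10^6 × 9.28 = 3.89×10^7 J m⁻² K⁻¹.
Required heat per unit area: Q = C ΔT = 3.89×10^7 × 1.47 = 5.72×10^7 J/m².
Flux F = Q / Δt = 5.72×10^7 / 2.10×10^5 s = 272 W/m².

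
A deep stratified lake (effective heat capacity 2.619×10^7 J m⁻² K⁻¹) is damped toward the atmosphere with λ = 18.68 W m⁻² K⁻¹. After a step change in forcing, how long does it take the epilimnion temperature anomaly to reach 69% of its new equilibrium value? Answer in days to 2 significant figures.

Areal heat capacity C = 2.619×10^7 J m⁻² K⁻¹ (given).
τ = C / λ = 2.62×10^7 / 18.68 = 1.40×10^6 s.
Fraction reached: 1 − e^(−t/τ) = 0.69 ⇒ t = −τ ln(1 − 0.69) = τ × 1.17.
t = 1.64×10^6 s = 19.0 days.

19 days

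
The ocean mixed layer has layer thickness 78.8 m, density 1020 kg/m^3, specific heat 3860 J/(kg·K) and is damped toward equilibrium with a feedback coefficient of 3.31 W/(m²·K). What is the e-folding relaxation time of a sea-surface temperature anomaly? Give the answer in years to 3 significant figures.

2.97 years

Areal heat capacity C = ρ c_p D = 1020 × 3860 × 78.8 = 3.10×10^8 J/(m²·K).
Relaxation time τ = C / λ = 3.10×10^8 / 3.31 = 9.37×10^7 s.
In years: 9.37×10^7 s / (3.156×10^7 s/year) = 2.97 years.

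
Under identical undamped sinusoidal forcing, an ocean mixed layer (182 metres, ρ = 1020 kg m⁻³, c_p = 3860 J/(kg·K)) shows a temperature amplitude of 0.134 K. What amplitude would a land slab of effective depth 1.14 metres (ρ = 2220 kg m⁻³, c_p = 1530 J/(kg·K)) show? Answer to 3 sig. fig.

24.8 K

C_ocean = 7.17×10^8 J/(m²·K); C_land = 3.87×10^6 J/(m²·K).
A ∝ 1/C ⇒ A_land = A_ocean × C_ocean/C_land = 0.134 × 185 = 24.8 K.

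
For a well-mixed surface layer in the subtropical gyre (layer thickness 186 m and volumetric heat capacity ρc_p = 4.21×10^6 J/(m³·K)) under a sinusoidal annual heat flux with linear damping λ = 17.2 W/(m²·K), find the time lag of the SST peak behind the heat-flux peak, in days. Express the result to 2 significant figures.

Areal heat capacity C = ρc_p × D = 4.21×10^6 × 186 = 7.83×10^8 J/(m^2 K).
ω = 2π / 3.15×10^7 s = 1.99×10^-7 s⁻¹.
Phase lag φ = arctan(Cω/λ) = arctan(156/17.2) = 1.46 rad.
Time lag = φ / ω = 1.46 / 1.99×10^-7 = 7.33×10^6 s = 84.9 days.

85 days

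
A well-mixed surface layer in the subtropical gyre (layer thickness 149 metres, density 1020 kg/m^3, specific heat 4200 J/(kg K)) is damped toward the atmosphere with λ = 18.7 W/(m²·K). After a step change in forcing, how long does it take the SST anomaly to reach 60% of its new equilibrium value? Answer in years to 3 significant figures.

0.991 years

Areal heat capacity C = ρ c_p D = 1020 × 4200 × 149 = 6.38×10^8 J m⁻² K⁻¹.
τ = C / λ = 6.38×10^8 / 18.7 = 3.41×10^7 s.
Fraction reached: 1 − e^(−t/τ) = 0.60 ⇒ t = −τ ln(1 − 0.60) = τ × 0.916.
t = 3.13×10^7 s = 0.991 years.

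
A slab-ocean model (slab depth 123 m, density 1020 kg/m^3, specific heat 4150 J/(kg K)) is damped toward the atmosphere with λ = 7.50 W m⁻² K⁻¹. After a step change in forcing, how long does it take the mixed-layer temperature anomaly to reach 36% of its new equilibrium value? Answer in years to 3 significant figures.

0.982 years

Areal heat capacity C = ρ c_p D = 1020 × 4150 × 123 = 5.21×10^8 J/(m²·K).
τ = C / λ = 5.21×10^8 / 7.50 = 6.94×10^7 s.
Fraction reached: 1 − e^(−t/τ) = 0.36 ⇒ t = −τ ln(1 − 0.36) = τ × 0.446.
t = 3.10×10^7 s = 0.982 years.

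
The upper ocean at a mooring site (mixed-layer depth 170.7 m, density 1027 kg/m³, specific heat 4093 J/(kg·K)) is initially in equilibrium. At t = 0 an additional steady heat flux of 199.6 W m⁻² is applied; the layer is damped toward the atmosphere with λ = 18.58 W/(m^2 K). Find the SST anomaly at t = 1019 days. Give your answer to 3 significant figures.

Areal heat capacity C = ρ c_p D = 1027 × 4093 × 170.7 = 7.18×10^8 J m⁻² K⁻¹.
τ = C / λ = 7.18×10^8 / 18.58 = 3.86×10^7 s.
Equilibrium anomaly ΔT_eq = F / λ = 199.6 / 18.58 = 10.7 K.
t = 1019 days = 8.80×10^7 s, so t/τ = 2.28.
ΔT(t) = ΔT_eq (1 − e^(−t/τ)) = 10.7 × (1 − e^−2.28) = 9.64 K.

9.64 K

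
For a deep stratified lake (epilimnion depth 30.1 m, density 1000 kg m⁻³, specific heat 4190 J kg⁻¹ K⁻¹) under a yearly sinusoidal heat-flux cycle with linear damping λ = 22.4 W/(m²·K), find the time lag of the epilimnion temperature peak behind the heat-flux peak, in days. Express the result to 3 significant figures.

49.0 days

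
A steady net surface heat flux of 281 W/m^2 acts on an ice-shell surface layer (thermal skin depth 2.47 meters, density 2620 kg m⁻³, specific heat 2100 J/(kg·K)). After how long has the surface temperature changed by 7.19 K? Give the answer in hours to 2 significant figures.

Areal heat capacity C = ρ c_p D = 2620 × 2100 × 2.47 = 1.36×10^7 J/(m^2 K).
Time required: Δt = C ΔT / F = 1.36×10^7 × 7.19 / 281 = 3.48×10^5 s.
In hours: 3.48×10^5 s / (3600 s/hour) = 96.6 hours.

97 hours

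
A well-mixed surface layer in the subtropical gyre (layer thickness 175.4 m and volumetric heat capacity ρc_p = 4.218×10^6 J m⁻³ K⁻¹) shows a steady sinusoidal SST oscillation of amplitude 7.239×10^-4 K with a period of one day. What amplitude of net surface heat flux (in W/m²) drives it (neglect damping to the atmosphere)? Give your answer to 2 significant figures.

Areal heat capacity C = ρc_p × D = 4.218×10^6 × 175.4 = 7.40×10^8 J m⁻² K⁻¹.
ω = 2π / 86400 s = 7.27×10^-5 s⁻¹.
Cω = 7.40×10^8 × 7.27×10^-5 = 53800 W/(m²·K).
F₀ = A × Cω = 7.239×10^-4 × 53800 = 38.9 W/m².

39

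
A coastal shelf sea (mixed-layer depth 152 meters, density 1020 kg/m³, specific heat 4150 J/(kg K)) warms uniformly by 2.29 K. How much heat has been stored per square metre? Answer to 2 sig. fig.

Areal heat capacity C = ρ c_p D = 1020 × 4150 × 152 = 6.43×10^8 J/(m^2 K).
ΔQ = C ΔT = 6.43×10^8 × 2.29 = 1.47×10^9 J/m².

1.5×10^9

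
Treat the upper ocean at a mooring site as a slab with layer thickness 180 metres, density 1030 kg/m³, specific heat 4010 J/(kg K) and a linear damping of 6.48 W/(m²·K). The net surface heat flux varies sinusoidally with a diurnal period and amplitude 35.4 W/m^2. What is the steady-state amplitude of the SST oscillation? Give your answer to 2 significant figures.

Areal heat capacity C = ρ c_p D = 1030 × 4010 × 180 = 7.43×10^8 J m⁻² K⁻¹.
Angular frequency ω = 2π / T = 2π / 86400 s = 7.27×10^-5 s⁻¹.
√((Cω)² + λ²) = √((54100)² + 6.48²) = 54100 W/(m²·K).
Amplitude A = F₀ / √((Cω)²+λ²) = 35.4 / 54100 = 6.55×10^-4 K.

6.5×10^-4 K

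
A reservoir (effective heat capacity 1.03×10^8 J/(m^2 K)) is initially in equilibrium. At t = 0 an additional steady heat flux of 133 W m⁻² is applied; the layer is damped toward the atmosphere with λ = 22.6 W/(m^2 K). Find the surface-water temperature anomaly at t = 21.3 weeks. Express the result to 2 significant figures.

Areal heat capacity C = 1.03×10^8 J/(m^2 K) (given).
τ = C / λ = 1.03×10^8 / 22.6 = 4.56×10^6 s.
Equilibrium anomaly ΔT_eq = F / λ = 133 / 22.6 = 5.88 K.
t = 21.3 weeks = 1.29×10^7 s, so t/τ = 2.83.
ΔT(t) = ΔT_eq (1 − e^(−t/τ)) = 5.88 × (1 − e^−2.83) = 5.54 K.

5.5 K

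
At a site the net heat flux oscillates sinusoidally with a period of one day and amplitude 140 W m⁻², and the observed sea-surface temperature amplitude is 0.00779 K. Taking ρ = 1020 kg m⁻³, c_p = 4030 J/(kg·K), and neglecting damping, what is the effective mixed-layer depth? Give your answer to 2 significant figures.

ω = 2π / 86400 s = 7.27×10^-5 s⁻¹.
Required C = F₀ / (A ω) = 140 / (0.00779 × 7.27×10^-5) = 2.47×10^8 J/(m²·K).
D = C / (ρ c_p) = 2.47×10^8 / (1020 × 4030) = 60.1 m.

60 m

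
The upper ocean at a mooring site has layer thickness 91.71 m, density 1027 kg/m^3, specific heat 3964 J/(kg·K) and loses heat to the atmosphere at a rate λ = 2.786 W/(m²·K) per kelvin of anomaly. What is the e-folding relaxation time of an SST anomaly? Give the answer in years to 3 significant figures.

4.25 years

Areal heat capacity C = ρ c_p D = 1027 × 3964 × 91.71 = 3.73×10^8 J m⁻² K⁻¹.
Relaxation time τ = C / λ = 3.73×10^8 / 2.786 = 1.34×10^8 s.
In years: 1.34×10^8 s / (3.156×10^7 s/year) = 4.25 years.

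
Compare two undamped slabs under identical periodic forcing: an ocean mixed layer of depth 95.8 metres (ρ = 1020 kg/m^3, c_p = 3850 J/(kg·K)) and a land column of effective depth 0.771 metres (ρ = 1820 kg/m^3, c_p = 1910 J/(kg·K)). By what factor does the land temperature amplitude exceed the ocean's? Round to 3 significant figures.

140

C_ocean = 1020 × 3850 × 95.8 = 3.76×10^8 J/(m²·K).
C_land = 1820 × 1910 × 0.771 = 2.68×10^6 J/(m²·K).
Undamped amplitude ∝ 1/C, so A_land/A_ocean = C_ocean/C_land = 140.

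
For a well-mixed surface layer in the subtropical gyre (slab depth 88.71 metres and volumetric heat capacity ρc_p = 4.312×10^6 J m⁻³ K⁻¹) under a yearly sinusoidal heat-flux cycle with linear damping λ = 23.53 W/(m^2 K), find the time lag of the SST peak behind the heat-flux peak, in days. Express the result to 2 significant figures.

74 days

Areal heat capacity C = ρc_p × D = 4.312×10^6 × 88.71 = 3.83×10^8 J m⁻² K⁻¹.
ω = 2π / 3.15×10^7 s = 1.99×10^-7 s⁻¹.
Phase lag φ = arctan(Cω/λ) = arctan(76.2/23.53) = 1.27 rad.
Time lag = φ / ω = 1.27 / 1.99×10^-7 = 6.38×10^6 s = 73.9 days.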